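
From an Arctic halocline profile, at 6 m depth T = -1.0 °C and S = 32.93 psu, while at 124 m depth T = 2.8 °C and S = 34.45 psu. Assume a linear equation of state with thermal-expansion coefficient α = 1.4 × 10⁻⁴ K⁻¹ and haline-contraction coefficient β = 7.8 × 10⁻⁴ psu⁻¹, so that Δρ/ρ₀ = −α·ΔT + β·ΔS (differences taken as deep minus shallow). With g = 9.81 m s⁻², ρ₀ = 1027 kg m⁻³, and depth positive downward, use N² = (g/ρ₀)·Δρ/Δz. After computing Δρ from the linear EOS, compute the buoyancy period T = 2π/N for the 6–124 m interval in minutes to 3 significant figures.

ΔT = +3.8 K, ΔS = +1.52 psu (deep − shallow).
Δρ/ρ₀ = −αΔT + βΔS = -5.32 × 10⁻⁴ + 1.1856 × 10⁻³ = 6.536 × 10⁻⁴, so Δρ ≈ 0.6712 kg m⁻³.
N² = (g/ρ₀)·Δρ/Δz = g·(Δρ/ρ₀)/Δz = 9.81 × 6.536 × 10⁻⁴ / 118 = 5.4337 × 10⁻⁵ s⁻².
N = √(5.4337 × 10⁻⁵) = 7.3714 × 10⁻³ rad s⁻¹ → T = 2π/N = 852.37 s = 14.206 min ≈ 14.2 min.

14.2 min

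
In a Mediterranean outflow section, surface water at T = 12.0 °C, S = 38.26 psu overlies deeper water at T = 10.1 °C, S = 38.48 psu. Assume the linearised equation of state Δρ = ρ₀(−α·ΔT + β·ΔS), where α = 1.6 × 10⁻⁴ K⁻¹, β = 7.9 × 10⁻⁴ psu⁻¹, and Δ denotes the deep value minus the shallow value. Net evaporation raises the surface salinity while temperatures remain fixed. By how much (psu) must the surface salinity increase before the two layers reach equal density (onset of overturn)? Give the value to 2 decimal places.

Neutral buoyancy requires −α(T_deep − T_surf) + β(S_deep − S_surf′) = 0.
S_surf′ = S_deep − (α/β)·ΔT = 38.48 − (1.6 × 10⁻⁴/7.9 × 10⁻⁴)·(-1.9) = 38.8648 psu.
Increase required: 38.8648 − 38.26 = 0.6048 psu.

0.60 psu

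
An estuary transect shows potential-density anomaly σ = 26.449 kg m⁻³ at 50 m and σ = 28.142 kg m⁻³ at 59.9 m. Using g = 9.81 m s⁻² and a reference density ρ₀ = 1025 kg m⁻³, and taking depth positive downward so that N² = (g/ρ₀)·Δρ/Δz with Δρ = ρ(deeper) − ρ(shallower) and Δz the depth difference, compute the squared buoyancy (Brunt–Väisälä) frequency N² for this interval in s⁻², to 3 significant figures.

Δρ = 1028.142 − 1026.449 = 1.693 kg m⁻³ over Δz = 59.9 − 50 = 9.9 m.
N² = (9.81/1025) × (1.693/9.9) = 1.6367 × 10⁻³ s⁻² ≈ 1.64 × 10⁻³ s⁻².
Since Δρ > 0 the layer is stably stratified.

1.64 × 10⁻³ s⁻²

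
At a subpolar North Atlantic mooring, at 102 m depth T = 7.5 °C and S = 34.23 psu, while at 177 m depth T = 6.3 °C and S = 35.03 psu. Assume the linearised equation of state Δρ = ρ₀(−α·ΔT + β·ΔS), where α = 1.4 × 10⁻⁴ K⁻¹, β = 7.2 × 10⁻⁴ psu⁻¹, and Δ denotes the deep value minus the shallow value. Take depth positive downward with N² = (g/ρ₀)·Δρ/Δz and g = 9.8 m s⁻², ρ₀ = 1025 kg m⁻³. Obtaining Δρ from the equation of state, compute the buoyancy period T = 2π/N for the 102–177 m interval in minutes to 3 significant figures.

10.6 min

ΔT = -1.2 K, ΔS = +0.80 psu (deep − shallow).
Δρ/ρ₀ = −αΔT + βΔS = 1.68 × 10⁻⁴ + 5.76 × 10⁻⁴ = 7.44 × 10⁻⁴, so Δρ ≈ 0.7626 kg m⁻³.
N² = (g/ρ₀)·Δρ/Δz = g·(Δρ/ρ₀)/Δz = 9.8 × 7.44 × 10⁻⁴ / 75 = 9.7216 × 10⁻⁵ s⁻².
N = √(9.7216 × 10⁻⁵) = 9.8598 × 10⁻³ rad s⁻¹ → T = 2π/N = 637.25 s = 10.621 min ≈ 10.6 min.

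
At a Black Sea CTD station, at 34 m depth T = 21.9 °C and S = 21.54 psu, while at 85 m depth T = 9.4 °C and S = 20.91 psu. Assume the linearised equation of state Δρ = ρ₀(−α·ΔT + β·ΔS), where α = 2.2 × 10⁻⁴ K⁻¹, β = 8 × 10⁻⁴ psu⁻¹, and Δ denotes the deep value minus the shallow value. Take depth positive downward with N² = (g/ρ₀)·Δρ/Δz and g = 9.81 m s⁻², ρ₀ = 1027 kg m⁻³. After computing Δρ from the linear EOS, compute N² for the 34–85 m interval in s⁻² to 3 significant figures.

ΔT = -12.5 K, ΔS = -0.63 psu (deep − shallow).
Δρ/ρ₀ = −αΔT + βΔS = 2.75 × 10⁻³ − 5.04 × 10⁻⁴ = 2.246 × 10⁻³, so Δρ ≈ 2.307 kg m⁻³.
N² = (g/ρ₀)·Δρ/Δz = g·(Δρ/ρ₀)/Δz = 9.81 × 2.246 × 10⁻³ / 51 = 4.3202 × 10⁻⁴ s⁻² ≈ 4.32 × 10⁻⁴ s⁻².

4.32 × 10⁻⁴ s⁻²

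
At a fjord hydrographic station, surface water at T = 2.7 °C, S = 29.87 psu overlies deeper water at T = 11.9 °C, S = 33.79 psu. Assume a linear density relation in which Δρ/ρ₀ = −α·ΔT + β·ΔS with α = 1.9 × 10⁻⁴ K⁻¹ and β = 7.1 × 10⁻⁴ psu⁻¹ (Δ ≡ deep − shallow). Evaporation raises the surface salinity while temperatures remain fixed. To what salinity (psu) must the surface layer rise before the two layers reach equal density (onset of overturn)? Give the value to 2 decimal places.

31.33 psu

Neutral buoyancy requires −α(T_deep − T_surf) + β(S_deep − S_surf′) = 0.
S_surf′ = S_deep − (α/β)·ΔT = 33.79 − (1.9 × 10⁻⁴/7.1 × 10⁻⁴)·(+9.2) = 31.3280 psu.
Increase required: 31.3280 − 29.87 = 1.4580 psu.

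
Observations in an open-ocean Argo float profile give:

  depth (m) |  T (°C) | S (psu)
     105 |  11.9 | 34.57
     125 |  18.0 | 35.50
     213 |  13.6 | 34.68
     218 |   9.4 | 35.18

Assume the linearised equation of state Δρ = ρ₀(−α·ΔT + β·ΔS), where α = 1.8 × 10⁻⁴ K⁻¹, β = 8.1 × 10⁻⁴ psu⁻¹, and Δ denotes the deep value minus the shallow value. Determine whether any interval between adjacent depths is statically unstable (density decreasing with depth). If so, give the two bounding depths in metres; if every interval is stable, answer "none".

105–125 m

Evaluate Δρ/ρ₀ = −αΔT + βΔS across each adjacent pair:
  105–125 m: −αΔT+βΔS = −(1.8 × 10⁻⁴)(+6.1)+(8.1 × 10⁻⁴)(+0.93) = -3.4 × 10⁻⁴ → UNSTABLE
  125–213 m: −αΔT+βΔS = −(1.8 × 10⁻⁴)(-4.4)+(8.1 × 10⁻⁴)(-0.82) = 1.3 × 10⁻⁴ → stable
  213–218 m: −αΔT+βΔS = −(1.8 × 10⁻⁴)(-4.2)+(8.1 × 10⁻⁴)(+0.50) = 1.2 × 10⁻³ → stable
The 105–125 m interval has Δρ < 0: lighter water underlies denser water.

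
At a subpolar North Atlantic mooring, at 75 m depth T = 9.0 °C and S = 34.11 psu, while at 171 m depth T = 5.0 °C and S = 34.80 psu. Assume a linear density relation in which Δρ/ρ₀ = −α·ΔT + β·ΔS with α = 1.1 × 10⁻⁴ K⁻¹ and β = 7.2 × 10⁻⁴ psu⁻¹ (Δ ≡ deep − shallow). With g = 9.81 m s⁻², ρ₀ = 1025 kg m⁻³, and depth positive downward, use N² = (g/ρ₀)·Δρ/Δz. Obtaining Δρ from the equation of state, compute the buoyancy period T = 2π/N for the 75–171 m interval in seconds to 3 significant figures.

ΔT = -4.0 K, ΔS = +0.69 psu (deep − shallow).
Δρ/ρ₀ = −αΔT + βΔS = 4.40 × 10⁻⁴ + 4.968 × 10⁻⁴ = 9.368 × 10⁻⁴, so Δρ ≈ 0.9602 kg m⁻³.
N² = (g/ρ₀)·Δρ/Δz = g·(Δρ/ρ₀)/Δz = 9.81 × 9.368 × 10⁻⁴ / 96 = 9.5729 × 10⁻⁵ s⁻².
N = √(9.5729 × 10⁻⁵) = 9.7841 × 10⁻³ rad s⁻¹ → T = 2π/N = 642.18 s ≈ 642 s.

642 s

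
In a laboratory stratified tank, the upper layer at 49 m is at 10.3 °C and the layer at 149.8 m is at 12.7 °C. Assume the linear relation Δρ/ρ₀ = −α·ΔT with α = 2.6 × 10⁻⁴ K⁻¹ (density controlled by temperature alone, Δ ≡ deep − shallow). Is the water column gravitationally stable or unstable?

ΔT = 12.7 − 10.3 = +2.4 K, so Δρ/ρ₀ = −αΔT = -6.24 × 10⁻⁴.
Δρ/ρ₀ < 0, so Δρ < 0: deeper water is lighter → statically unstable; the column would overturn.

unstable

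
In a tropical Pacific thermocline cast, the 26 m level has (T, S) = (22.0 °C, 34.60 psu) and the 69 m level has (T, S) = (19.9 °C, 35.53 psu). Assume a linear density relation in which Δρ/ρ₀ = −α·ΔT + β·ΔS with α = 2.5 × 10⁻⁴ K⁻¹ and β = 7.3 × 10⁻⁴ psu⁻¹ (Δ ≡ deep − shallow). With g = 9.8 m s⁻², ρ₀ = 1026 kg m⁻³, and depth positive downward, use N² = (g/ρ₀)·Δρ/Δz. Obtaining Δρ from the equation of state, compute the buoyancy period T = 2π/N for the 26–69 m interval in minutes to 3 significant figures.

ΔT = -2.1 K, ΔS = +0.93 psu (deep − shallow).
Δρ/ρ₀ = −αΔT + βΔS = 5.25 × 10⁻⁴ + 6.789 × 10⁻⁴ = 1.2039 × 10⁻³, so Δρ ≈ 1.235 kg m⁻³.
N² = (g/ρ₀)·Δρ/Δz = g·(Δρ/ρ₀)/Δz = 9.8 × 1.2039 × 10⁻³ / 43 = 2.7438 × 10⁻⁴ s⁻².
N = √(2.7438 × 10⁻⁴) = 0.016564 rad s⁻¹ → T = 2π/N = 379.33 s = 6.3222 min ≈ 6.32 min.

6.32 min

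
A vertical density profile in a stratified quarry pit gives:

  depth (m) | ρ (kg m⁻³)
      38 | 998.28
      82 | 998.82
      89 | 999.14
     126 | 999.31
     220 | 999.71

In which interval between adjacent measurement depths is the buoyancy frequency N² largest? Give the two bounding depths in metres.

Compute the density gradient over each adjacent pair:
  38–82 m: Δρ/Δz = 0.54/44 = 0.012 kg m⁻⁴
  82–89 m: Δρ/Δz = 0.32/7 = 0.046 kg m⁻⁴
  89–126 m: Δρ/Δz = 0.17/37 = 4.6 × 10⁻³ kg m⁻⁴
  126–220 m: Δρ/Δz = 0.40/94 = 4.3 × 10⁻³ kg m⁻⁴
The largest gradient is in the 82–89 m interval — the pycnocline.

82–89 m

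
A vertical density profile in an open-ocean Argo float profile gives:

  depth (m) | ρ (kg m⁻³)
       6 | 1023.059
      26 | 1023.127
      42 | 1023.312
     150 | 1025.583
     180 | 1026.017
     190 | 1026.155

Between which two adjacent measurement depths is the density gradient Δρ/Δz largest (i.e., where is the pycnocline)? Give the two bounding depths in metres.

Compute the density gradient over each adjacent pair:
  6–26 m: Δρ/Δz = 0.068/20 = 3.4 × 10⁻³ kg m⁻⁴
  26–42 m: Δρ/Δz = 0.185/16 = 0.012 kg m⁻⁴
  42–150 m: Δρ/Δz = 2.271/108 = 0.021 kg m⁻⁴
  150–180 m: Δρ/Δz = 0.434/30 = 0.014 kg m⁻⁴
  180–190 m: Δρ/Δz = 0.138/10 = 0.014 kg m⁻⁴
The largest gradient is in the 42–150 m interval — the pycnocline.

42–150 m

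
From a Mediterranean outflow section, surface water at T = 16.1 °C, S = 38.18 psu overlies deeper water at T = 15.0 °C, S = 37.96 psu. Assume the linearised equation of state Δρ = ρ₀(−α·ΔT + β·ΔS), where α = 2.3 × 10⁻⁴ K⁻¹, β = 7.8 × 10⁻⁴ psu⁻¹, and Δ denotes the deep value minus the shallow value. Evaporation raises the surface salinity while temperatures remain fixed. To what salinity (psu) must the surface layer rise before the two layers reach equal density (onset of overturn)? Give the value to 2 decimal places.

38.28 psu

Neutral buoyancy requires −α(T_deep − T_surf) + β(S_deep − S_surf′) = 0.
S_surf′ = S_deep − (α/β)·ΔT = 37.96 − (2.3 × 10⁻⁴/7.8 × 10⁻⁴)·(-1.1) = 38.2844 psu.
Increase required: 38.2844 − 38.18 = 0.1044 psu.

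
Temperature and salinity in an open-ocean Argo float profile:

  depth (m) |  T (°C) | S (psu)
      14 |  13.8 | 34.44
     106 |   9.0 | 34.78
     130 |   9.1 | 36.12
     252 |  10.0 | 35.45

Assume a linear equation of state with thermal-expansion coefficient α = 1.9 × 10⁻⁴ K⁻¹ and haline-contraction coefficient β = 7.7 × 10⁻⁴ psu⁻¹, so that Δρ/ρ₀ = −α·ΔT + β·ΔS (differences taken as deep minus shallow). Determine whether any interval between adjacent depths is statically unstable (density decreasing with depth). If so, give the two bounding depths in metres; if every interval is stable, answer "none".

130–252 m

Evaluate Δρ/ρ₀ = −αΔT + βΔS across each adjacent pair:
  14–106 m: −αΔT+βΔS = −(1.9 × 10⁻⁴)(-4.8)+(7.7 × 10⁻⁴)(+0.34) = 1.2 × 10⁻³ → stable
  106–130 m: −αΔT+βΔS = −(1.9 × 10⁻⁴)(+0.1)+(7.7 × 10⁻⁴)(+1.34) = 1.0 × 10⁻³ → stable
  130–252 m: −αΔT+βΔS = −(1.9 × 10⁻⁴)(+0.9)+(7.7 × 10⁻⁴)(-0.67) = -6.9 × 10⁻⁴ → UNSTABLE
The 130–252 m interval has Δρ < 0: lighter water underlies denser water.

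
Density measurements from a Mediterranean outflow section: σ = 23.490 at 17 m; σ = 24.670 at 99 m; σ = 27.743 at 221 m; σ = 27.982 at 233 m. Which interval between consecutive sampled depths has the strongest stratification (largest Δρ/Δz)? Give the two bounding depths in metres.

99–221 m

Compute the density gradient over each adjacent pair:
  17–99 m: Δρ/Δz = 1.180/82 = 0.014 kg m⁻⁴
  99–221 m: Δρ/Δz = 3.073/122 = 0.025 kg m⁻⁴
  221–233 m: Δρ/Δz = 0.239/12 = 0.020 kg m⁻⁴
The largest gradient is in the 99–221 m interval — the pycnocline.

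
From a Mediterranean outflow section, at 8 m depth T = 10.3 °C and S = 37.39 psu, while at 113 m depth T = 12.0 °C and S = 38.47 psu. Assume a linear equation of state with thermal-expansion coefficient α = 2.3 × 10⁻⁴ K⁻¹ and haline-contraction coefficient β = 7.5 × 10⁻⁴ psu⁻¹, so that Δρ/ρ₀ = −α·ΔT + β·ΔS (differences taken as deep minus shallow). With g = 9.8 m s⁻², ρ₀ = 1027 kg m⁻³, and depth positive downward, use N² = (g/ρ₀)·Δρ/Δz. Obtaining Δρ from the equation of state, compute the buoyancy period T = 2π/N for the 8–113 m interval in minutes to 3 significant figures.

16.7 min

ΔT = +1.7 K, ΔS = +1.08 psu (deep − shallow).
Δρ/ρ₀ = −αΔT + βΔS = -3.91 × 10⁻⁴ + 8.10 × 10⁻⁴ = 4.19 × 10⁻⁴, so Δρ ≈ 0.4303 kg m⁻³.
N² = (g/ρ₀)·Δρ/Δz = g·(Δρ/ρ₀)/Δz = 9.8 × 4.19 × 10⁻⁴ / 105 = 3.9107 × 10⁻⁵ s⁻².
N = √(3.9107 × 10⁻⁵) = 6.2536 × 10⁻³ rad s⁻¹ → T = 2π/N = 1.0047 × 10³ s = 16.745 min ≈ 16.7 min.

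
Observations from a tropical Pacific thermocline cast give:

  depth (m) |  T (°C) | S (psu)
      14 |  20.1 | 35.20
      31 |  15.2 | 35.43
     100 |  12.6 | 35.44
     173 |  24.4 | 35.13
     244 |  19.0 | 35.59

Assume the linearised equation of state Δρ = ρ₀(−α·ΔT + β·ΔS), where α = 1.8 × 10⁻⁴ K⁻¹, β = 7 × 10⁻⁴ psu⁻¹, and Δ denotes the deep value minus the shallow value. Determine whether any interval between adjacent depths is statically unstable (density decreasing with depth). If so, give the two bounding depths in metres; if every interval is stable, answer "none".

100–173 m

Evaluate Δρ/ρ₀ = −αΔT + βΔS across each adjacent pair:
  14–31 m: −αΔT+βΔS = −(1.8 × 10⁻⁴)(-4.9)+(7 × 10⁻⁴)(+0.23) = 1.0 × 10⁻³ → stable
  31–100 m: −αΔT+βΔS = −(1.8 × 10⁻⁴)(-2.6)+(7 × 10⁻⁴)(+0.01) = 4.8 × 10⁻⁴ → stable
  100–173 m: −αΔT+βΔS = −(1.8 × 10⁻⁴)(+11.8)+(7 × 10⁻⁴)(-0.31) = -2.3 × 10⁻³ → UNSTABLE
  173–244 m: −αΔT+βΔS = −(1.8 × 10⁻⁴)(-5.4)+(7 × 10⁻⁴)(+0.46) = 1.3 × 10⁻³ → stable
The 100–173 m interval has Δρ < 0: lighter water underlies denser water.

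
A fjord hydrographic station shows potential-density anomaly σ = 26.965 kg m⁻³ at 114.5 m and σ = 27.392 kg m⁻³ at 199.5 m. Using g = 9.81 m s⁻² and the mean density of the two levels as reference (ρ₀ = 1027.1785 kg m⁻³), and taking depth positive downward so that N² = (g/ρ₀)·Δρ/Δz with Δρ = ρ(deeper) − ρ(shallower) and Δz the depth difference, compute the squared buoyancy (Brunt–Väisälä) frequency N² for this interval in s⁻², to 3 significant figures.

4.80 × 10⁻⁵ s⁻²

Δρ = 1027.392 − 1026.965 = 0.427 kg m⁻³ over Δz = 199.5 − 114.5 = 85 m.
N² = (9.81/1027.1785) × (0.427/85) = 4.7977 × 10⁻⁵ s⁻² ≈ 4.80 × 10⁻⁵ s⁻².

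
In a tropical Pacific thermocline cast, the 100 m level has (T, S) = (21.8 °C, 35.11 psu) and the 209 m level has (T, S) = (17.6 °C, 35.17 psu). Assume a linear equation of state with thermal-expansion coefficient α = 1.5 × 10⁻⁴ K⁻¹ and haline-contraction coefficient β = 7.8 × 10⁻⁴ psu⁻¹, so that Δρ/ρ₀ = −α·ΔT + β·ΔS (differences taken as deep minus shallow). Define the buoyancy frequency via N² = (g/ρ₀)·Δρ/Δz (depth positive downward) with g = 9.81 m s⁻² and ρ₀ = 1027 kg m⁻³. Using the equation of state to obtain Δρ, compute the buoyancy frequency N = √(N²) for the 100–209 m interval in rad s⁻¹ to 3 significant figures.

7.80 × 10⁻³ rad s⁻¹

ΔT = -4.2 K, ΔS = +0.06 psu (deep − shallow).
Δρ/ρ₀ = −αΔT + βΔS = 6.30 × 10⁻⁴ + 4.68 × 10⁻⁵ = 6.768 × 10⁻⁴, so Δρ ≈ 0.6951 kg m⁻³.
N² = (g/ρ₀)·Δρ/Δz = g·(Δρ/ρ₀)/Δz = 9.81 × 6.768 × 10⁻⁴ / 109 = 6.0912 × 10⁻⁵ s⁻².
N = √(6.0912 × 10⁻⁵) = 7.8046 × 10⁻³ rad s⁻¹ ≈ 7.80 × 10⁻³ rad s⁻¹.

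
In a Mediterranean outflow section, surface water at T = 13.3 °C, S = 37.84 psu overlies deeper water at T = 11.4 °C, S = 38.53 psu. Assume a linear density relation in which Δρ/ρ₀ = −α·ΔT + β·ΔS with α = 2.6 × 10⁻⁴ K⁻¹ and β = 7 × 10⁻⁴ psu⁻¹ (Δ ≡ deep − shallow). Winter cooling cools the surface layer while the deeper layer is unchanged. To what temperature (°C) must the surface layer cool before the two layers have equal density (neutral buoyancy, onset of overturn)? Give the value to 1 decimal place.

9.5 °C

Neutral buoyancy requires Δρ = 0, i.e. −α(T_deep − T_surf′) + β(S_deep − S_surf) = 0.
T_surf′ = T_deep − (β/α)·ΔS = 11.4 − (7 × 10⁻⁴/2.6 × 10⁻⁴)·(+0.69) = 9.542 °C.
Cooling required: 13.3 − (9.542) = 3.758 °C.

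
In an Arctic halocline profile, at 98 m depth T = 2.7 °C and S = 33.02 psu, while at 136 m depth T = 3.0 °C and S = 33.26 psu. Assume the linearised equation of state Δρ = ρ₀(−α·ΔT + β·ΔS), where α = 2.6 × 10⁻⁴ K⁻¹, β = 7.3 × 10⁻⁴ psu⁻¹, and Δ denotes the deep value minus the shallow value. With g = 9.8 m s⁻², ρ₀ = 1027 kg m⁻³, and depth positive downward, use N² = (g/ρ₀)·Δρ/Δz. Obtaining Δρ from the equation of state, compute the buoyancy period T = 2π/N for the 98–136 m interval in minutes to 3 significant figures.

ΔT = +0.3 K, ΔS = +0.24 psu (deep − shallow).
Δρ/ρ₀ = −αΔT + βΔS = -7.80 × 10⁻⁵ + 1.752 × 10⁻⁴ = 9.72 × 10⁻⁵, so Δρ ≈ 0.09982 kg m⁻³.
N² = (g/ρ₀)·Δρ/Δz = g·(Δρ/ρ₀)/Δz = 9.8 × 9.72 × 10⁻⁵ / 38 = 2.5067 × 10⁻⁵ s⁻².
N = √(2.5067 × 10⁻⁵) = 5.0067 × 10⁻³ rad s⁻¹ → T = 2π/N = 1.2550 × 10³ s = 20.917 min ≈ 20.9 min.

20.9 min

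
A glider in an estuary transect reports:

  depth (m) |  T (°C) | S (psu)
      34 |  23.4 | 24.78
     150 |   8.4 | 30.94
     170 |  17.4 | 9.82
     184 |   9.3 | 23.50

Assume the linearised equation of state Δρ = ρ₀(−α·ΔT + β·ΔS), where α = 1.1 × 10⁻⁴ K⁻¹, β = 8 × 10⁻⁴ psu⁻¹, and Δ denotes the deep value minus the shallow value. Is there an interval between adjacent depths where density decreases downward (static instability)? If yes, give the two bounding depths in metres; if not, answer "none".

Evaluate Δρ/ρ₀ = −αΔT + βΔS across each adjacent pair:
  34–150 m: −αΔT+βΔS = −(1.1 × 10⁻⁴)(-15.0)+(8 × 10⁻⁴)(+6.16) = 6.6 × 10⁻³ → stable
  150–170 m: −αΔT+βΔS = −(1.1 × 10⁻⁴)(+9.0)+(8 × 10⁻⁴)(-21.12) = -0.018 → UNSTABLE
  170–184 m: −αΔT+βΔS = −(1.1 × 10⁻⁴)(-8.1)+(8 × 10⁻⁴)(+13.68) = 0.012 → stable
The 150–170 m interval has Δρ < 0: lighter water underlies denser water.

150–170 m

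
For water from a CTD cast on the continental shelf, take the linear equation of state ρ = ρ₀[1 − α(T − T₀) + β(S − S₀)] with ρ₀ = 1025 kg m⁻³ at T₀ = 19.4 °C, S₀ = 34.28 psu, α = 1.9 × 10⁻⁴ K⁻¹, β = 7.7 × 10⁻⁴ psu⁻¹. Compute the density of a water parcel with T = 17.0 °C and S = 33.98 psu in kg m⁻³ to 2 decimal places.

T − T₀ = -2.4 K, S − S₀ = -0.30 psu.
Bracket = 1 − α·(-2.4) + β·(-0.30) = 1 + (2.25 × 10⁻⁴) = 1.0002250.
ρ = 1025 × 1.0002250 = 1025.23 kg m⁻³.

1025.23 kg m⁻³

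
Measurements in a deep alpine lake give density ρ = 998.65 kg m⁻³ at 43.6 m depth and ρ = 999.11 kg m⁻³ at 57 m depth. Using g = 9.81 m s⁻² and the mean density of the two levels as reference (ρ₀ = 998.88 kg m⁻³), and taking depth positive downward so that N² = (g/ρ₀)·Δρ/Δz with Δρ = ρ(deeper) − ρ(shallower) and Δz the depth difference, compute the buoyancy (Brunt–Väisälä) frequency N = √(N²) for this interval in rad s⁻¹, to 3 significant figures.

0.0184 rad s⁻¹

Δρ = 999.11 − 998.65 = 0.46 kg m⁻³ over Δz = 57 − 43.6 = 13.4 m.
N² = (9.81/998.88) × (0.46/13.4) = 3.3714 × 10⁻⁴ s⁻².
N = √(3.3714 × 10⁻⁴) = 0.018361 rad s⁻¹ ≈ 0.0184 rad s⁻¹.
A positive N² confirms static stability across the interval.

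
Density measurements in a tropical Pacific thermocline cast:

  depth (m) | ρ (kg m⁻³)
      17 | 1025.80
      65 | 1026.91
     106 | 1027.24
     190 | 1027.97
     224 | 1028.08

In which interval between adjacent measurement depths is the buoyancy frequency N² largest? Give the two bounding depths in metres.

17–65 m

Compute the density gradient over each adjacent pair:
  17–65 m: Δρ/Δz = 1.11/48 = 0.023 kg m⁻⁴
  65–106 m: Δρ/Δz = 0.33/41 = 8.0 × 10⁻³ kg m⁻⁴
  106–190 m: Δρ/Δz = 0.73/84 = 8.7 × 10⁻³ kg m⁻⁴
  190–224 m: Δρ/Δz = 0.11/34 = 3.2 × 10⁻³ kg m⁻⁴
The largest gradient is in the 17–65 m interval — the pycnocline.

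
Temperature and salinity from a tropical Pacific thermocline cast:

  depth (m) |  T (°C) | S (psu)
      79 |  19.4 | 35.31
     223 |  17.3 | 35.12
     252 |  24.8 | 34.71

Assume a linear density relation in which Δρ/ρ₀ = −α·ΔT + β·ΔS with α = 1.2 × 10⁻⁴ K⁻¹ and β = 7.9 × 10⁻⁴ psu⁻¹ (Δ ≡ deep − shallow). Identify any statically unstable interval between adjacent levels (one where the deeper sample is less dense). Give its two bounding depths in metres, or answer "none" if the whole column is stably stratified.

223–252 m

Evaluate Δρ/ρ₀ = −αΔT + βΔS across each adjacent pair:
  79–223 m: −αΔT+βΔS = −(1.2 × 10⁻⁴)(-2.1)+(7.9 × 10⁻⁴)(-0.19) = 1.0 × 10⁻⁴ → stable
  223–252 m: −αΔT+βΔS = −(1.2 × 10⁻⁴)(+7.5)+(7.9 × 10⁻⁴)(-0.41) = -1.2 × 10⁻³ → UNSTABLE
The 223–252 m interval has Δρ < 0: lighter water underlies denser water.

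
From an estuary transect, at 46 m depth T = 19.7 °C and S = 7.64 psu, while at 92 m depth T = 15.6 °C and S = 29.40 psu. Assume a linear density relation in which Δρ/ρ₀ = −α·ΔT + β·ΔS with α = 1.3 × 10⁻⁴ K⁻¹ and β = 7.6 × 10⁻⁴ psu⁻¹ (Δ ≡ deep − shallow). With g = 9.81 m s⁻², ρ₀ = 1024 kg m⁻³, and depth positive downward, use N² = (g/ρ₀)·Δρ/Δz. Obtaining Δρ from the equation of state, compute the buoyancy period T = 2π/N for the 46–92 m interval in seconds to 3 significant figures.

104 s

ΔT = -4.1 K, ΔS = +21.76 psu (deep − shallow).
Δρ/ρ₀ = −αΔT + βΔS = 5.33 × 10⁻⁴ + 0.0165376 = 0.0170706, so Δρ ≈ 17.48 kg m⁻³.
N² = (g/ρ₀)·Δρ/Δz = g·(Δρ/ρ₀)/Δz = 9.81 × 0.0170706 / 46 = 3.6405 × 10⁻³ s⁻².
N = √(3.6405 × 10⁻³) = 0.060337 rad s⁻¹ → T = 2π/N = 104.13 s ≈ 104 s.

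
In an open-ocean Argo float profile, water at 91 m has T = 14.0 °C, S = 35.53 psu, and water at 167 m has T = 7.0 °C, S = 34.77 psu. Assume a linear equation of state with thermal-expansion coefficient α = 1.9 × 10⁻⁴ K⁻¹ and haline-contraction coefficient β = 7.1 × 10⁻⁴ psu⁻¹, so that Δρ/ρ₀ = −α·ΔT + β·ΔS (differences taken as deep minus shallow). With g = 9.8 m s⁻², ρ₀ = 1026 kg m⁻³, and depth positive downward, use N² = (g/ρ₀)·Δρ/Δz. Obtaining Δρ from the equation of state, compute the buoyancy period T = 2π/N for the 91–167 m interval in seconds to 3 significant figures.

ΔT = -7.0 K, ΔS = -0.76 psu (deep − shallow).
Δρ/ρ₀ = −αΔT + βΔS = 1.33 × 10⁻³ − 5.396 × 10⁻⁴ = 7.904 × 10⁻⁴, so Δρ ≈ 0.8110 kg m⁻³.
N² = (g/ρ₀)·Δρ/Δz = g·(Δρ/ρ₀)/Δz = 9.8 × 7.904 × 10⁻⁴ / 76 = 1.0192 × 10⁻⁴ s⁻².
N = √(1.0192 × 10⁻⁴) = 0.010096 rad s⁻¹ → T = 2π/N = 622.34 s ≈ 622 s.

622 s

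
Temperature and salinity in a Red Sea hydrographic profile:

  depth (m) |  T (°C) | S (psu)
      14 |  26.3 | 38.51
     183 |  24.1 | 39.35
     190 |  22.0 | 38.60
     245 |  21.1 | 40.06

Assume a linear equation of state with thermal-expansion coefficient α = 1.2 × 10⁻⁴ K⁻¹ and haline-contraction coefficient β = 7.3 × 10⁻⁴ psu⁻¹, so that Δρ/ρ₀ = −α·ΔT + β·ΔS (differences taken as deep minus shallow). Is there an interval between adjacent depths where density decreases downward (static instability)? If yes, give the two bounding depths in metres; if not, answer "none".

Evaluate Δρ/ρ₀ = −αΔT + βΔS across each adjacent pair:
  14–183 m: −αΔT+βΔS = −(1.2 × 10⁻⁴)(-2.2)+(7.3 × 10⁻⁴)(+0.84) = 8.8 × 10⁻⁴ → stable
  183–190 m: −αΔT+βΔS = −(1.2 × 10⁻⁴)(-2.1)+(7.3 × 10⁻⁴)(-0.75) = -3.0 × 10⁻⁴ → UNSTABLE
  190–245 m: −αΔT+βΔS = −(1.2 × 10⁻⁴)(-0.9)+(7.3 × 10⁻⁴)(+1.46) = 1.2 × 10⁻³ → stable
The 183–190 m interval has Δρ < 0: lighter water underlies denser water.

183–190 m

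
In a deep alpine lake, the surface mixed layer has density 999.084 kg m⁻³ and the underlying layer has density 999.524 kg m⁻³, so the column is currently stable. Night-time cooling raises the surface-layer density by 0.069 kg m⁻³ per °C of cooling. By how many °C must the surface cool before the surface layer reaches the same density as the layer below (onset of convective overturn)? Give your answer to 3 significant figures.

6.38 °C

Density deficit of the surface layer: 999.524 − 999.084 = 0.44 kg m⁻³.
Required change = 0.44 / 0.069 = 6.38 °C.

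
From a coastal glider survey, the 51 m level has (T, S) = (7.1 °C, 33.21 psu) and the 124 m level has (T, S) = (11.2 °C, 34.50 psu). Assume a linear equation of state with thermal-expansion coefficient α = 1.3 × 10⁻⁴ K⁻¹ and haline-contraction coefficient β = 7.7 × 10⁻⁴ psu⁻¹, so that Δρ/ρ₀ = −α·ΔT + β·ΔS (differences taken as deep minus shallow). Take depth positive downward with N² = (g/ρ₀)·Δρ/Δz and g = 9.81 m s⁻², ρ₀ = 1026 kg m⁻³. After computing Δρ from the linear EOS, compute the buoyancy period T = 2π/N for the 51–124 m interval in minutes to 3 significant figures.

ΔT = +4.1 K, ΔS = +1.29 psu (deep − shallow).
Δρ/ρ₀ = −αΔT + βΔS = -5.33 × 10⁻⁴ + 9.933 × 10⁻⁴ = 4.603 × 10⁻⁴, so Δρ ≈ 0.4723 kg m⁻³.
N² = (g/ρ₀)·Δρ/Δz = g·(Δρ/ρ₀)/Δz = 9.81 × 4.603 × 10⁻⁴ / 73 = 6.1857 × 10⁻⁵ s⁻².
N = √(6.1857 × 10⁻⁵) = 7.8649 × 10⁻³ rad s⁻¹ → T = 2π/N = 798.89 s = 13.315 min ≈ 13.3 min.

13.3 min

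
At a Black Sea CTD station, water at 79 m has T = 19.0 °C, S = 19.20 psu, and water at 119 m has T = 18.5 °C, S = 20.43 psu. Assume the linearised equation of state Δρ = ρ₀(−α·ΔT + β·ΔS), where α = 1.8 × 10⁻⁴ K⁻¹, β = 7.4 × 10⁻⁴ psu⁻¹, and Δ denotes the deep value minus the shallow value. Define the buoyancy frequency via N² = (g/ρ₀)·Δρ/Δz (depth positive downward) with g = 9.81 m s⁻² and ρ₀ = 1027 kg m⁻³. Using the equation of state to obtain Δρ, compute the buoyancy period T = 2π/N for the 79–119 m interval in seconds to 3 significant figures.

401 s

ΔT = -0.5 K, ΔS = +1.23 psu (deep − shallow).
Δρ/ρ₀ = −αΔT + βΔS = 9.00 × 10⁻⁵ + 9.102 × 10⁻⁴ = 1.0002 × 10⁻³, so Δρ ≈ 1.027 kg m⁻³.
N² = (g/ρ₀)·Δρ/Δz = g·(Δρ/ρ₀)/Δz = 9.81 × 1.0002 × 10⁻³ / 40 = 2.4530 × 10⁻⁴ s⁻².
N = √(2.4530 × 10⁻⁴) = 0.015662 rad s⁻¹ → T = 2π/N = 401.17 s ≈ 401 s.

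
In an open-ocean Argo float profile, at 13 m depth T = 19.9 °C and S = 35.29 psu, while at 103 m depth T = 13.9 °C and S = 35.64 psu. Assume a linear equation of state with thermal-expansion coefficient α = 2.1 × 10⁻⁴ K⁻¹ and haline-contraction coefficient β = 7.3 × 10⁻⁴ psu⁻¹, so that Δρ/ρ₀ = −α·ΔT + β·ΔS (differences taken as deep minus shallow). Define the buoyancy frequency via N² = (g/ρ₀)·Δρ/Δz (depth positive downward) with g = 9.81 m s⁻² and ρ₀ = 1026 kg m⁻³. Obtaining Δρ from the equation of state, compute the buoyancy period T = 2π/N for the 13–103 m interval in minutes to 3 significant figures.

ΔT = -6.0 K, ΔS = +0.35 psu (deep − shallow).
Δρ/ρ₀ = −αΔT + βΔS = 1.26 × 10⁻³ + 2.555 × 10⁻⁴ = 1.5155 × 10⁻³, so Δρ ≈ 1.555 kg m⁻³.
N² = (g/ρ₀)·Δρ/Δz = g·(Δρ/ρ₀)/Δz = 9.81 × 1.5155 × 10⁻³ / 90 = 1.6519 × 10⁻⁴ s⁻².
N = √(1.6519 × 10⁻⁴) = 0.012853 rad s⁻¹ → T = 2π/N = 488.85 s = 8.1475 min ≈ 8.15 min.

8.15 min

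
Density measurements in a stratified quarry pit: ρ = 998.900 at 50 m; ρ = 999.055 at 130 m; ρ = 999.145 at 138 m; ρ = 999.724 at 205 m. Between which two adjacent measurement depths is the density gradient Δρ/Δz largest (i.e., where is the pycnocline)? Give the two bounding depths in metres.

130–138 m

Compute the density gradient over each adjacent pair:
  50–130 m: Δρ/Δz = 0.155/80 = 1.9 × 10⁻³ kg m⁻⁴
  130–138 m: Δρ/Δz = 0.090/8 = 0.011 kg m⁻⁴
  138–205 m: Δρ/Δz = 0.579/67 = 8.6 × 10⁻³ kg m⁻⁴
The largest gradient is in the 130–138 m interval — the pycnocline.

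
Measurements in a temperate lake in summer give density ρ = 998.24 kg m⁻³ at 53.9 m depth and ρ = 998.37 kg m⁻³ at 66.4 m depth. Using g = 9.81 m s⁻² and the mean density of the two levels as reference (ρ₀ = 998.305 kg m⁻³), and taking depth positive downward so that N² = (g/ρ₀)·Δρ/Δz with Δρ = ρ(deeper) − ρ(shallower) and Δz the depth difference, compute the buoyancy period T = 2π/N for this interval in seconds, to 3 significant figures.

622 s

Δρ = 998.37 − 998.24 = 0.13 kg m⁻³ over Δz = 66.4 − 53.9 = 12.5 m.
N² = (9.81/998.305) × (0.13/12.5) = 1.0220 × 10⁻⁴ s⁻².
N = √(1.0220 × 10⁻⁴) = 0.010109 rad s⁻¹, so T = 2π/N = 621.54 s ≈ 622 s.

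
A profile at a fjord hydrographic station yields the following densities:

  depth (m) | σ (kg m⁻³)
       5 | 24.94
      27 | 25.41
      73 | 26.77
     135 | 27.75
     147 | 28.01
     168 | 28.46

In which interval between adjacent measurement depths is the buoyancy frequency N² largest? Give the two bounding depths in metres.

27–73 m

Compute the density gradient over each adjacent pair:
  5–27 m: Δρ/Δz = 0.47/22 = 0.021 kg m⁻⁴
  27–73 m: Δρ/Δz = 1.36/46 = 0.030 kg m⁻⁴
  73–135 m: Δρ/Δz = 0.98/62 = 0.016 kg m⁻⁴
  135–147 m: Δρ/Δz = 0.26/12 = 0.022 kg m⁻⁴
  147–168 m: Δρ/Δz = 0.45/21 = 0.021 kg m⁻⁴
The largest gradient is in the 27–73 m interval — the pycnocline.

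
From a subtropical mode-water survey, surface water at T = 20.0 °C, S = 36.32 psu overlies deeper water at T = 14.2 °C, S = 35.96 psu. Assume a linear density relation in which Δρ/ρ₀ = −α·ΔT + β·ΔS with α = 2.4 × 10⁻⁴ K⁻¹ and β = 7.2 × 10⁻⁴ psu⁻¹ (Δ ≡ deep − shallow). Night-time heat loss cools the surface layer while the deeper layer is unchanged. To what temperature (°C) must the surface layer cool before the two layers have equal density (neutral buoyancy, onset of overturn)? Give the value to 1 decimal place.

Neutral buoyancy requires Δρ = 0, i.e. −α(T_deep − T_surf′) + β(S_deep − S_surf) = 0.
T_surf′ = T_deep − (β/α)·ΔS = 14.2 − (7.2 × 10⁻⁴/2.4 × 10⁻⁴)·(-0.36) = 15.280 °C.
Cooling required: 20.0 − (15.280) = 4.720 °C.

15.3 °C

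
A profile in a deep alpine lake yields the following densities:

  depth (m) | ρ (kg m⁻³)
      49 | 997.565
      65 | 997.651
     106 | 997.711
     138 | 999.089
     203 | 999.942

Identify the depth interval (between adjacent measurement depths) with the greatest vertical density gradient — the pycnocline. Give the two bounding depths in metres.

Compute the density gradient over each adjacent pair:
  49–65 m: Δρ/Δz = 0.086/16 = 5.4 × 10⁻³ kg m⁻⁴
  65–106 m: Δρ/Δz = 0.060/41 = 1.5 × 10⁻³ kg m⁻⁴
  106–138 m: Δρ/Δz = 1.378/32 = 0.043 kg m⁻⁴
  138–203 m: Δρ/Δz = 0.853/65 = 0.013 kg m⁻⁴
The largest gradient is in the 106–138 m interval — the pycnocline.

106–138 m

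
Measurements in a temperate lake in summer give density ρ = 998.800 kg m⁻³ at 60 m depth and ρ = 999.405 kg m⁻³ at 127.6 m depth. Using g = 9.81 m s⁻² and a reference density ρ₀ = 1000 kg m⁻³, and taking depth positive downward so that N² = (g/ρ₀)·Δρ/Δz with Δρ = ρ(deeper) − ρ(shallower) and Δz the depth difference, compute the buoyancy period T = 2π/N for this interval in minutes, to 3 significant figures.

11.2 min

Δρ = 999.405 − 998.800 = 0.605 kg m⁻³ over Δz = 127.6 − 60 = 67.6 m.
N² = (9.81/1000) × (0.605/67.6) = 8.7797 × 10⁻⁵ s⁻².
N = √(8.7797 × 10⁻⁵) = 9.3700 × 10⁻³ rad s⁻¹, so T = 2π/N = 670.56 s = 11.176 min ≈ 11.2 min.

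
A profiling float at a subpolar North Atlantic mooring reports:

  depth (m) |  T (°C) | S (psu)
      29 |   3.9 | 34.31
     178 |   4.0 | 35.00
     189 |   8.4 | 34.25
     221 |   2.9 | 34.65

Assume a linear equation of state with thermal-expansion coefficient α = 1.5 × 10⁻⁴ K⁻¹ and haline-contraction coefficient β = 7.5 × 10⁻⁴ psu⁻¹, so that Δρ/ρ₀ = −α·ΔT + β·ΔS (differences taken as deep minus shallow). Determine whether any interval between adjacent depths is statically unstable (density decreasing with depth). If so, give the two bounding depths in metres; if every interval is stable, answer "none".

Evaluate Δρ/ρ₀ = −αΔT + βΔS across each adjacent pair:
  29–178 m: −αΔT+βΔS = −(1.5 × 10⁻⁴)(+0.1)+(7.5 × 10⁻⁴)(+0.69) = 5.0 × 10⁻⁴ → stable
  178–189 m: −αΔT+βΔS = −(1.5 × 10⁻⁴)(+4.4)+(7.5 × 10⁻⁴)(-0.75) = -1.2 × 10⁻³ → UNSTABLE
  189–221 m: −αΔT+βΔS = −(1.5 × 10⁻⁴)(-5.5)+(7.5 × 10⁻⁴)(+0.40) = 1.1 × 10⁻³ → stable
The 178–189 m interval has Δρ < 0: lighter water underlies denser water.

178–189 m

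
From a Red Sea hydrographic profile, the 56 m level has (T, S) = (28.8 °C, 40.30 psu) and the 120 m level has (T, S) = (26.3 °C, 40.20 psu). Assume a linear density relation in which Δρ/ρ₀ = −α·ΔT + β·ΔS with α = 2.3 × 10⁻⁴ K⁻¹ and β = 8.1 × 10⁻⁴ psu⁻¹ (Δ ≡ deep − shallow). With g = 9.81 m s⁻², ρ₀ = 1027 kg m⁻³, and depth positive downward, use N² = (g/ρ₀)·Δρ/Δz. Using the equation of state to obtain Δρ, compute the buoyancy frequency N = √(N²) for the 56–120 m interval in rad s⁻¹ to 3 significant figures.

ΔT = -2.5 K, ΔS = -0.10 psu (deep − shallow).
Δρ/ρ₀ = −αΔT + βΔS = 5.75 × 10⁻⁴ − 8.10 × 10⁻⁵ = 4.94 × 10⁻⁴, so Δρ ≈ 0.5073 kg m⁻³.
N² = (g/ρ₀)·Δρ/Δz = g·(Δρ/ρ₀)/Δz = 9.81 × 4.94 × 10⁻⁴ / 64 = 7.5721 × 10⁻⁵ s⁻².
N = √(7.5721 × 10⁻⁵) = 8.7018 × 10⁻³ rad s⁻¹ ≈ 8.70 × 10⁻³ rad s⁻¹.

8.70 × 10⁻³ rad s⁻¹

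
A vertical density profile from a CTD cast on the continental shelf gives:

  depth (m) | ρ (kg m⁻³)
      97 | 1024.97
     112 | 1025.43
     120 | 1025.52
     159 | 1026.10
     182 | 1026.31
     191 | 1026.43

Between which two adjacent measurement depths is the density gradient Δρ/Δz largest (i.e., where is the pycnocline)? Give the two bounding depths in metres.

Compute the density gradient over each adjacent pair:
  97–112 m: Δρ/Δz = 0.46/15 = 0.031 kg m⁻⁴
  112–120 m: Δρ/Δz = 0.09/8 = 0.011 kg m⁻⁴
  120–159 m: Δρ/Δz = 0.58/39 = 0.015 kg m⁻⁴
  159–182 m: Δρ/Δz = 0.21/23 = 9.1 × 10⁻³ kg m⁻⁴
  182–191 m: Δρ/Δz = 0.12/9 = 0.013 kg m⁻⁴
The largest gradient is in the 97–112 m interval — the pycnocline.

97–112 m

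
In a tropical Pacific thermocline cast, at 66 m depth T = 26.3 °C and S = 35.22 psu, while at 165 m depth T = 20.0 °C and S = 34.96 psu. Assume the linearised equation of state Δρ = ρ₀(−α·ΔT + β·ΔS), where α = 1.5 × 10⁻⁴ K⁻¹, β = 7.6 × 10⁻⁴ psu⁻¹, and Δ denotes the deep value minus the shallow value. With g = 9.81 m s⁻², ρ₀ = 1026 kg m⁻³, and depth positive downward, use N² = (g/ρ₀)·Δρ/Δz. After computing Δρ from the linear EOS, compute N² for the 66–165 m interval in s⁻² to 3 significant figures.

ΔT = -6.3 K, ΔS = -0.26 psu (deep − shallow).
Δρ/ρ₀ = −αΔT + βΔS = 9.45 × 10⁻⁴ − 1.976 × 10⁻⁴ = 7.474 × 10⁻⁴, so Δρ ≈ 0.7668 kg m⁻³.
N² = (g/ρ₀)·Δρ/Δz = g·(Δρ/ρ₀)/Δz = 9.81 × 7.474 × 10⁻⁴ / 99 = 7.4061 × 10⁻⁵ s⁻² ≈ 7.41 × 10⁻⁵ s⁻².

7.41 × 10⁻⁵ s⁻²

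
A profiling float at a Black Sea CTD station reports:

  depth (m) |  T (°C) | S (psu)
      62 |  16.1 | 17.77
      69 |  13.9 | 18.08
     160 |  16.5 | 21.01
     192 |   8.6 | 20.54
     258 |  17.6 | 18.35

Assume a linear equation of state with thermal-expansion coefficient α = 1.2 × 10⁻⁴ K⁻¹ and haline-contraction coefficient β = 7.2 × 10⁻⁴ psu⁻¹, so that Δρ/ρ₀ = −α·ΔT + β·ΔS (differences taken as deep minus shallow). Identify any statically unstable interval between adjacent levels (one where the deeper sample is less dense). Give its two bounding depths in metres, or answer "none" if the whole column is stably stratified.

Evaluate Δρ/ρ₀ = −αΔT + βΔS across each adjacent pair:
  62–69 m: −αΔT+βΔS = −(1.2 × 10⁻⁴)(-2.2)+(7.2 × 10⁻⁴)(+0.31) = 4.9 × 10⁻⁴ → stable
  69–160 m: −αΔT+βΔS = −(1.2 × 10⁻⁴)(+2.6)+(7.2 × 10⁻⁴)(+2.93) = 1.8 × 10⁻³ → stable
  160–192 m: −αΔT+βΔS = −(1.2 × 10⁻⁴)(-7.9)+(7.2 × 10⁻⁴)(-0.47) = 6.1 × 10⁻⁴ → stable
  192–258 m: −αΔT+βΔS = −(1.2 × 10⁻⁴)(+9.0)+(7.2 × 10⁻⁴)(-2.19) = -2.7 × 10⁻³ → UNSTABLE
The 192–258 m interval has Δρ < 0: lighter water underlies denser water.

192–258 m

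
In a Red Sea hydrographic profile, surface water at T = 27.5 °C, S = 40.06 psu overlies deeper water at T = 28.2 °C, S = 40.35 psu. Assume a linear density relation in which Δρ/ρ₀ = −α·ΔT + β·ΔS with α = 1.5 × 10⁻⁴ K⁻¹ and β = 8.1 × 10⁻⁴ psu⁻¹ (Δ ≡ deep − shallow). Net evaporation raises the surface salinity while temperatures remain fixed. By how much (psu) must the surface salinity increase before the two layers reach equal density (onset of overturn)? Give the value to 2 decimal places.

0.16 psu

Neutral buoyancy requires −α(T_deep − T_surf) + β(S_deep − S_surf′) = 0.
S_surf′ = S_deep − (α/β)·ΔT = 40.35 − (1.5 × 10⁻⁴/8.1 × 10⁻⁴)·(+0.7) = 40.2204 psu.
Increase required: 40.2204 − 40.06 = 0.1604 psu.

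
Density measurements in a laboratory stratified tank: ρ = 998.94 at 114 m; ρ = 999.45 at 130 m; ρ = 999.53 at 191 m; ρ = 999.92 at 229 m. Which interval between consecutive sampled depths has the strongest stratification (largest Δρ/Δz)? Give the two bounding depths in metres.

Compute the density gradient over each adjacent pair:
  114–130 m: Δρ/Δz = 0.51/16 = 0.032 kg m⁻⁴
  130–191 m: Δρ/Δz = 0.08/61 = 1.3 × 10⁻³ kg m⁻⁴
  191–229 m: Δρ/Δz = 0.39/38 = 0.010 kg m⁻⁴
The largest gradient is in the 114–130 m interval — the pycnocline.

114–130 m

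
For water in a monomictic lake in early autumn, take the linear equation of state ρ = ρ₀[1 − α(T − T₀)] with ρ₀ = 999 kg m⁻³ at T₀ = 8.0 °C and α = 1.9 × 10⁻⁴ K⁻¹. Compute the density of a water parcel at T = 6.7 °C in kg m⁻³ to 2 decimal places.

999.25 kg m⁻³

T − T₀ = -1.3 K.
Bracket = 1 − α·(-1.3) = 1 + (2.47 × 10⁻⁴) = 1.0002470.
ρ = 999 × 1.0002470 = 999.25 kg m⁻³.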